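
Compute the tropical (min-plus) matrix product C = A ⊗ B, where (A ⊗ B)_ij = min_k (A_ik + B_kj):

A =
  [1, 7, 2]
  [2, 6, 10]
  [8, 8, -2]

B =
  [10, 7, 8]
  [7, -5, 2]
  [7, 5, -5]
A ⊗ B =
  [9, 2, -3]
  [12, 1, 5]
  [5, 3, -7]

Apply the min-plus product entry-by-entry:
  C[0][0] = min over k of (A[0][0] + B[0][0] = 1 + 10 = 11, A[0][1] + B[1][0] = 7 + 7 = 14, A[0][2] + B[2][0] = 2 + 7 = 9) = 9 (attained at k = 2)
  C[0][1] = min over k of (A[0][0] + B[0][1] = 1 + 7 = 8, A[0][1] + B[1][1] = 7 + -5 = 2, A[0][2] + B[2][1] = 2 + 5 = 7) = 2 (attained at k = 1)
  C[0][2] = min over k of (A[0][0] + B[0][2] = 1 + 8 = 9, A[0][1] + B[1][2] = 7 + 2 = 9, A[0][2] + B[2][2] = 2 + -5 = -3) = -3 (attained at k = 2)
  C[1][0] = min over k of (A[1][0] + B[0][0] = 2 + 10 = 12, A[1][1] + B[1][0] = 6 + 7 = 13, A[1][2] + B[2][0] = 10 + 7 = 17) = 12 (attained at k = 0)
  C[1][1] = min over k of (A[1][0] + B[0][1] = 2 + 7 = 9, A[1][1] + B[1][1] = 6 + -5 = 1, A[1][2] + B[2][1] = 10 + 5 = 15) = 1 (attained at k = 1)
  C[1][2] = min over k of (A[1][0] + B[0][2] = 2 + 8 = 10, A[1][1] + B[1][2] = 6 + 2 = 8, A[1][2] + B[2][2] = 10 + -5 = 5) = 5 (attained at k = 2)
  C[2][0] = min over k of (A[2][0] + B[0][0] = 8 + 10 = 18, A[2][1] + B[1][0] = 8 + 7 = 15, A[2][2] + B[2][0] = -2 + 7 = 5) = 5 (attained at k = 2)
  C[2][1] = min over k of (A[2][0] + B[0][1] = 8 + 7 = 15, A[2][1] + B[1][1] = 8 + -5 = 3, A[2][2] + B[2][1] = -2 + 5 = 3) = 3 (attained at k = 1)
  C[2][2] = min over k of (A[2][0] + B[0][2] = 8 + 8 = 16, A[2][1] + B[1][2] = 8 + 2 = 10, A[2][2] + B[2][2] = -2 + -5 = -7) = -7 (attained at k = 2)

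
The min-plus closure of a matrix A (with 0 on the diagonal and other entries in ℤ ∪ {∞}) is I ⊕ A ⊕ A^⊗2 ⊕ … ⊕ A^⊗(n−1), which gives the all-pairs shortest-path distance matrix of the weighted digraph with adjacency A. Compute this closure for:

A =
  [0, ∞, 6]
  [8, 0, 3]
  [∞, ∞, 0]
Closure =
  [0, ∞, 6]
  [8, 0, 3]
  [∞, ∞, 0]

This is the Floyd-Warshall all-pairs shortest-path computation. For each intermediate vertex k = 0, 1, …, 2, update dist[i][j] ← min(dist[i][j], dist[i][k] + dist[k][j]). The final matrix gives, for each (i, j), the minimum total weight of any directed path from i to j (possibly empty when i = j).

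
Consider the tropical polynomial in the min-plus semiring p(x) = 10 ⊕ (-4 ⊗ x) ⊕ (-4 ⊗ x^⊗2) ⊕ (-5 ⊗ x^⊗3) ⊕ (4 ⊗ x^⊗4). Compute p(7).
p(7) = 3

A tropical monomial a ⊗ x^⊗i evaluates to a + i · x. Evaluating each term at x = 7:
  Term 0 contributes 10 + 0 · 7 = 10
  Term 1 contributes -4 + 1 · 7 = 3
  Term 2 contributes -4 + 2 · 7 = 10
  Term 3 contributes -5 + 3 · 7 = 16
  Term 4 contributes 4 + 4 · 7 = 32
p(7) = ⊕ of these = min[10, 3, 10, 16, 32] = 3.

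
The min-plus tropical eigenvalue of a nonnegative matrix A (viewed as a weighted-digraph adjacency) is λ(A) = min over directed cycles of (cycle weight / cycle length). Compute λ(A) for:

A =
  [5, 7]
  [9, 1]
λ(A) = 1

Enumerate directed cycles and compute their means (weight / length). Sample:
  cycle 0 → 0: weight = 5, length = 1, mean = 5/1 ≈ 5.000
  cycle 1 → 1: weight = 1, length = 1, mean = 1/1 ≈ 1.000
  cycle 0 → 1 → 0: weight = 16, length = 2, mean = 16/2 ≈ 8.000
  cycle 1 → 0 → 1: weight = 16, length = 2, mean = 16/2 ≈ 8.000
Minimum mean = 1.000, attained e.g. along the cycle 1 → 1 with weight 1 and length 1. So λ(A) = 1/1 = 1.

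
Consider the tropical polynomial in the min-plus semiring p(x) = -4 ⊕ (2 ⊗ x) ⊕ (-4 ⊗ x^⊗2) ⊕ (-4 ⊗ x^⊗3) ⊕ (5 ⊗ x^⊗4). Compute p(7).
p(7) = -4

A tropical monomial a ⊗ x^⊗i evaluates to a + i · x. Evaluating each term at x = 7:
  Term 0 contributes -4 + 0 · 7 = -4
  Term 1 contributes 2 + 1 · 7 = 9
  Term 2 contributes -4 + 2 · 7 = 10
  Term 3 contributes -4 + 3 · 7 = 17
  Term 4 contributes 5 + 4 · 7 = 33
p(7) = ⊕ of these = min[-4, 9, 10, 17, 33] = -4.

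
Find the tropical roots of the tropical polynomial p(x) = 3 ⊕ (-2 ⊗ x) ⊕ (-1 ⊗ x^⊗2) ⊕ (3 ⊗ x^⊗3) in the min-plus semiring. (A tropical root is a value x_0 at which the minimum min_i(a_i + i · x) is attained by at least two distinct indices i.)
Roots: {-4, -1, 5}

Each tropical root is a break point of the lower envelope of the lines y = a_i + i · x (there are 4 lines, with slopes 0, 1, ..., 3). Only the lines that attain the minimum somewhere contribute to roots; other lines are dominated. Here the surviving (envelope) indices are i = 3, i = 2, i = 1, i = 0.
Intersections between consecutive envelope lines give the roots: for adjacent envelope indices i < j the intersection is x = (a_i − a_j) / (j − i). Reading off the sorted break points: {-4, -1, 5}.
Verification: at each break x_0, at least two indices attain the minimum of min_i(a_i + i · x_0).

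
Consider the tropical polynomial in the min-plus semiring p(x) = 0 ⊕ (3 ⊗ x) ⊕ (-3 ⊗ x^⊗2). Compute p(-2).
p(-2) = -7

A tropical monomial a ⊗ x^⊗i evaluates to a + i · x. Evaluating each term at x = -2:
  Term 0 contributes 0 + 0 · -2 = 0
  Term 1 contributes 3 + 1 · -2 = 1
  Term 2 contributes -3 + 2 · -2 = -7
p(-2) = ⊕ of these = min[0, 1, -7] = -7.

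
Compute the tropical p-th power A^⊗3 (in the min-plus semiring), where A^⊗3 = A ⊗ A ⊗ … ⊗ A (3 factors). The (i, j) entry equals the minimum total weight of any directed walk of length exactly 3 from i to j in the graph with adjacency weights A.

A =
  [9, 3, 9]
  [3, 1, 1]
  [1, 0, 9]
A^⊗3 =
  [5, 4, 5]
  [3, 2, 2]
  [2, 1, 2]

Each entry (A^⊗3)_ij equals the minimum over all length-3 walks i = v_0 → v_1 → … → v_3 = j of Σ_t A[v_t][v_{t+1}]. For example, for (i, j) = (0, 2) we minimise over 9 possible intermediate vertex sequences; the minimum is 5, attained along the walk 0 → 1 → 1 → 2.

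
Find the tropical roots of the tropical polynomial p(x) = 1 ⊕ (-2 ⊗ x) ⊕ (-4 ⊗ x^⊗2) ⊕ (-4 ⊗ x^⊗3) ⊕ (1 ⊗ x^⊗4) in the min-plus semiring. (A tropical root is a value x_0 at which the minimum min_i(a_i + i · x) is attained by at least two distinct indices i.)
Roots: {-5, 0, 2, 3}

Each tropical root is a break point of the lower envelope of the lines y = a_i + i · x (there are 5 lines, with slopes 0, 1, ..., 4). Only the lines that attain the minimum somewhere contribute to roots; other lines are dominated. Here the surviving (envelope) indices are i = 4, i = 3, i = 2, i = 1, i = 0.
Intersections between consecutive envelope lines give the roots: for adjacent envelope indices i < j the intersection is x = (a_i − a_j) / (j − i). Reading off the sorted break points: {-5, 0, 2, 3}.
Verification: at each break x_0, at least two indices attain the minimum of min_i(a_i + i · x_0).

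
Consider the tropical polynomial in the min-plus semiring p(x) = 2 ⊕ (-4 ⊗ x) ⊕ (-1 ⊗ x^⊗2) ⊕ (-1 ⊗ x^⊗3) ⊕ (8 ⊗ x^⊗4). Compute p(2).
p(2) = -2

A tropical monomial a ⊗ x^⊗i evaluates to a + i · x. Evaluating each term at x = 2:
  Term 0 contributes 2 + 0 · 2 = 2
  Term 1 contributes -4 + 1 · 2 = -2
  Term 2 contributes -1 + 2 · 2 = 3
  Term 3 contributes -1 + 3 · 2 = 5
  Term 4 contributes 8 + 4 · 2 = 16
p(2) = ⊕ of these = min[2, -2, 3, 5, 16] = -2.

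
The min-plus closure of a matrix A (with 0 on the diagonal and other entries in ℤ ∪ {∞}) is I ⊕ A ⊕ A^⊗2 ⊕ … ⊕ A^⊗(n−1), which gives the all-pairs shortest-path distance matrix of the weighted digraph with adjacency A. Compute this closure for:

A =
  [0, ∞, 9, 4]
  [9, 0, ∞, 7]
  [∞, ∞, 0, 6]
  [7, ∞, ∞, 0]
Closure =
  [0, ∞, 9, 4]
  [9, 0, 18, 7]
  [13, ∞, 0, 6]
  [7, ∞, 16, 0]

This is the Floyd-Warshall all-pairs shortest-path computation. For each intermediate vertex k = 0, 1, …, 3, update dist[i][j] ← min(dist[i][j], dist[i][k] + dist[k][j]). The final matrix gives, for each (i, j), the minimum total weight of any directed path from i to j (possibly empty when i = j).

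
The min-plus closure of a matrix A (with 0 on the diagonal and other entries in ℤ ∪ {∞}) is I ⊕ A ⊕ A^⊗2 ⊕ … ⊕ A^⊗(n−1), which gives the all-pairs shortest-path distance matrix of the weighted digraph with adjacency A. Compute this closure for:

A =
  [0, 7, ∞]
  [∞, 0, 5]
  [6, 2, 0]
Closure =
  [0, 7, 12]
  [11, 0, 5]
  [6, 2, 0]

This is the Floyd-Warshall all-pairs shortest-path computation. For each intermediate vertex k = 0, 1, …, 2, update dist[i][j] ← min(dist[i][j], dist[i][k] + dist[k][j]). The final matrix gives, for each (i, j), the minimum total weight of any directed path from i to j (possibly empty when i = j).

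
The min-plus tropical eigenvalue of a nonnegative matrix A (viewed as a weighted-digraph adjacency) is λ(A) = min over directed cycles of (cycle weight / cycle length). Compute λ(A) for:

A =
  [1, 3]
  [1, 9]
λ(A) = 1

Enumerate directed cycles and compute their means (weight / length). Sample:
  cycle 0 → 0: weight = 1, length = 1, mean = 1/1 ≈ 1.000
  cycle 1 → 1: weight = 9, length = 1, mean = 9/1 ≈ 9.000
  cycle 0 → 1 → 0: weight = 4, length = 2, mean = 4/2 ≈ 2.000
  cycle 1 → 0 → 1: weight = 4, length = 2, mean = 4/2 ≈ 2.000
Minimum mean = 1.000, attained e.g. along the cycle 0 → 0 with weight 1 and length 1. So λ(A) = 1/1 = 1.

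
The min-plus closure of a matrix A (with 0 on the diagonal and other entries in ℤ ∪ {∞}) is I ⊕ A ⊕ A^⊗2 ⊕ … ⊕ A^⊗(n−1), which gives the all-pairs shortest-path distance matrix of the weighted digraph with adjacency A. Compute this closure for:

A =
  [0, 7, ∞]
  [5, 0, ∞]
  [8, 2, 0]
Closure =
  [0, 7, ∞]
  [5, 0, ∞]
  [7, 2, 0]

This is the Floyd-Warshall all-pairs shortest-path computation. For each intermediate vertex k = 0, 1, …, 2, update dist[i][j] ← min(dist[i][j], dist[i][k] + dist[k][j]). The final matrix gives, for each (i, j), the minimum total weight of any directed path from i to j (possibly empty when i = j).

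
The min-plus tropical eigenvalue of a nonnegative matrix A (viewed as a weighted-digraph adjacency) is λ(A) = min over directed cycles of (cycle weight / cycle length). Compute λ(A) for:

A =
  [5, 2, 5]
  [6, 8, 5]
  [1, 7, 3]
λ(A) = 8/3

Enumerate directed cycles and compute their means (weight / length). Sample:
  cycle 0 → 0: weight = 5, length = 1, mean = 5/1 ≈ 5.000
  cycle 1 → 1: weight = 8, length = 1, mean = 8/1 ≈ 8.000
  cycle 2 → 2: weight = 3, length = 1, mean = 3/1 ≈ 3.000
  cycle 0 → 1 → 0: weight = 8, length = 2, mean = 8/2 ≈ 4.000
  cycle 0 → 2 → 0: weight = 6, length = 2, mean = 6/2 ≈ 3.000
  cycle 1 → 0 → 1: weight = 8, length = 2, mean = 8/2 ≈ 4.000
Minimum mean = 2.667, attained e.g. along the cycle 0 → 1 → 2 → 0 with weight 8 and length 3. So λ(A) = 8/3 = 8/3.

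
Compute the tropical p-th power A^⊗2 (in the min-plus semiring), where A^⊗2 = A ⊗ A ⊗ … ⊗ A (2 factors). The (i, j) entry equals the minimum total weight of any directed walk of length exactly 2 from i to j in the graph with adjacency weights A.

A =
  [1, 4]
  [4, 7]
A^⊗2 =
  [2, 5]
  [5, 8]

Each entry (A^⊗2)_ij equals the minimum over all length-2 walks i = v_0 → v_1 → … → v_2 = j of Σ_t A[v_t][v_{t+1}]. For example, for (i, j) = (0, 1) we minimise over 2 possible intermediate vertex sequences; the minimum is 5, attained along the walk 0 → 0 → 1.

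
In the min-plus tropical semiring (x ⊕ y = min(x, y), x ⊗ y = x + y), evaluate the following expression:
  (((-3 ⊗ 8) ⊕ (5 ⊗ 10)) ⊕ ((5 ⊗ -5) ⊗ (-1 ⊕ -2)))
(((-3 ⊗ 8) ⊕ (5 ⊗ 10)) ⊕ ((5 ⊗ -5) ⊗ (-1 ⊕ -2))) = -2

Expand innermost to outermost. Recall ⊕ takes the minimum of its arguments and ⊗ takes their sum. Working out the expression (((-3 ⊗ 8) ⊕ (5 ⊗ 10)) ⊕ ((5 ⊗ -5) ⊗ (-1 ⊕ -2))) gives -2.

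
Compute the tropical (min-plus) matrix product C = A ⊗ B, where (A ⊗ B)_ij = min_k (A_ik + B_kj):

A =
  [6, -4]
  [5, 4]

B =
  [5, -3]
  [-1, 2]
A ⊗ B =
  [-5, -2]
  [3, 2]

Apply the min-plus product entry-by-entry:
  C[0][0] = min over k of (A[0][0] + B[0][0] = 6 + 5 = 11, A[0][1] + B[1][0] = -4 + -1 = -5) = -5 (attained at k = 1)
  C[0][1] = min over k of (A[0][0] + B[0][1] = 6 + -3 = 3, A[0][1] + B[1][1] = -4 + 2 = -2) = -2 (attained at k = 1)
  C[1][0] = min over k of (A[1][0] + B[0][0] = 5 + 5 = 10, A[1][1] + B[1][0] = 4 + -1 = 3) = 3 (attained at k = 1)
  C[1][1] = min over k of (A[1][0] + B[0][1] = 5 + -3 = 2, A[1][1] + B[1][1] = 4 + 2 = 6) = 2 (attained at k = 0)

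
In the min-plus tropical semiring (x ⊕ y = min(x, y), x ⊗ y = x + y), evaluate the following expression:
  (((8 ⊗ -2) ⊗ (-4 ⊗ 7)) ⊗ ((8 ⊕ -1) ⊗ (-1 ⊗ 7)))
(((8 ⊗ -2) ⊗ (-4 ⊗ 7)) ⊗ ((8 ⊕ -1) ⊗ (-1 ⊗ 7))) = 14

Expand innermost to outermost. Recall ⊕ takes the minimum of its arguments and ⊗ takes their sum. Working out the expression (((8 ⊗ -2) ⊗ (-4 ⊗ 7)) ⊗ ((8 ⊕ -1) ⊗ (-1 ⊗ 7))) gives 14.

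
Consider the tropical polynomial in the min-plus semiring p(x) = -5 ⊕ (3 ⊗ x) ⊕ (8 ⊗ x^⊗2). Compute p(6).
p(6) = -5

A tropical monomial a ⊗ x^⊗i evaluates to a + i · x. Evaluating each term at x = 6:
  Term 0 contributes -5 + 0 · 6 = -5
  Term 1 contributes 3 + 1 · 6 = 9
  Term 2 contributes 8 + 2 · 6 = 20
p(6) = ⊕ of these = min[-5, 9, 20] = -5.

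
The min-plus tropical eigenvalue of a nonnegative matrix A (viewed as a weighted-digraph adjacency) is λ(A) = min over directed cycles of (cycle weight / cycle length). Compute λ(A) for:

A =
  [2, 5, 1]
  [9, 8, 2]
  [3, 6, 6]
λ(A) = 2

Enumerate directed cycles and compute their means (weight / length). Sample:
  cycle 0 → 0: weight = 2, length = 1, mean = 2/1 ≈ 2.000
  cycle 1 → 1: weight = 8, length = 1, mean = 8/1 ≈ 8.000
  cycle 2 → 2: weight = 6, length = 1, mean = 6/1 ≈ 6.000
  cycle 0 → 1 → 0: weight = 14, length = 2, mean = 14/2 ≈ 7.000
  cycle 0 → 2 → 0: weight = 4, length = 2, mean = 4/2 ≈ 2.000
  cycle 1 → 0 → 1: weight = 14, length = 2, mean = 14/2 ≈ 7.000
Minimum mean = 2.000, attained e.g. along the cycle 0 → 0 with weight 2 and length 1. So λ(A) = 2/1 = 2.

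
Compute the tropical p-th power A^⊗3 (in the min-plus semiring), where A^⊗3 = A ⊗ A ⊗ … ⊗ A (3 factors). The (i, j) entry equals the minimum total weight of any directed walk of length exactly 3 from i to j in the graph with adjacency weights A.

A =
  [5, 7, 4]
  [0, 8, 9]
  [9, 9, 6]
A^⊗3 =
  [12, 14, 11]
  [7, 12, 9]
  [14, 16, 13]

Each entry (A^⊗3)_ij equals the minimum over all length-3 walks i = v_0 → v_1 → … → v_3 = j of Σ_t A[v_t][v_{t+1}]. For example, for (i, j) = (0, 2) we minimise over 9 possible intermediate vertex sequences; the minimum is 11, attained along the walk 0 → 1 → 0 → 2.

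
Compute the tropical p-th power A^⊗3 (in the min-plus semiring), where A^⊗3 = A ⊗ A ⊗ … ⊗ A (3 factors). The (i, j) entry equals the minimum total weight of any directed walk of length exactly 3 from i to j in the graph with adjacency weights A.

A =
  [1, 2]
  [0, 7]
A^⊗3 =
  [3, 4]
  [2, 3]

Each entry (A^⊗3)_ij equals the minimum over all length-3 walks i = v_0 → v_1 → … → v_3 = j of Σ_t A[v_t][v_{t+1}]. For example, for (i, j) = (0, 1) we minimise over 4 possible intermediate vertex sequences; the minimum is 4, attained along the walk 0 → 0 → 0 → 1.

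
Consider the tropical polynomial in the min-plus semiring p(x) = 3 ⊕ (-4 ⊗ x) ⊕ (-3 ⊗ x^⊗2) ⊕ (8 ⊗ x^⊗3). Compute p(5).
p(5) = 1

A tropical monomial a ⊗ x^⊗i evaluates to a + i · x. Evaluating each term at x = 5:
  Term 0 contributes 3 + 0 · 5 = 3
  Term 1 contributes -4 + 1 · 5 = 1
  Term 2 contributes -3 + 2 · 5 = 7
  Term 3 contributes 8 + 3 · 5 = 23
p(5) = ⊕ of these = min[3, 1, 7, 23] = 1.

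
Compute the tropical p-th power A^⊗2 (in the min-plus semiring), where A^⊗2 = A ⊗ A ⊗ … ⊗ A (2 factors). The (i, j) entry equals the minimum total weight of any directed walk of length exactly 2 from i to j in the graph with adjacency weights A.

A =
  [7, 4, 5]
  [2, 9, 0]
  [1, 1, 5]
A^⊗2 =
  [6, 6, 4]
  [1, 1, 5]
  [3, 5, 1]

Each entry (A^⊗2)_ij equals the minimum over all length-2 walks i = v_0 → v_1 → … → v_2 = j of Σ_t A[v_t][v_{t+1}]. For example, for (i, j) = (0, 2) we minimise over 3 possible intermediate vertex sequences; the minimum is 4, attained along the walk 0 → 1 → 2.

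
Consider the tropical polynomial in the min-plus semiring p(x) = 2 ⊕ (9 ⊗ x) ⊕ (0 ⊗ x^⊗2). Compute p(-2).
p(-2) = -4

A tropical monomial a ⊗ x^⊗i evaluates to a + i · x. Evaluating each term at x = -2:
  Term 0 contributes 2 + 0 · -2 = 2
  Term 1 contributes 9 + 1 · -2 = 7
  Term 2 contributes 0 + 2 · -2 = -4
p(-2) = ⊕ of these = min[2, 7, -4] = -4.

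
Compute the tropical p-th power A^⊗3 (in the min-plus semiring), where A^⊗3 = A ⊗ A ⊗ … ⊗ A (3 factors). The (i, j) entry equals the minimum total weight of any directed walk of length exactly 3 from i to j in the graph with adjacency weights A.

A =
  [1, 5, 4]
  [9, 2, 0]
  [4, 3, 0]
A^⊗3 =
  [3, 7, 4]
  [4, 3, 0]
  [4, 3, 0]

Each entry (A^⊗3)_ij equals the minimum over all length-3 walks i = v_0 → v_1 → … → v_3 = j of Σ_t A[v_t][v_{t+1}]. For example, for (i, j) = (0, 2) we minimise over 9 possible intermediate vertex sequences; the minimum is 4, attained along the walk 0 → 2 → 2 → 2.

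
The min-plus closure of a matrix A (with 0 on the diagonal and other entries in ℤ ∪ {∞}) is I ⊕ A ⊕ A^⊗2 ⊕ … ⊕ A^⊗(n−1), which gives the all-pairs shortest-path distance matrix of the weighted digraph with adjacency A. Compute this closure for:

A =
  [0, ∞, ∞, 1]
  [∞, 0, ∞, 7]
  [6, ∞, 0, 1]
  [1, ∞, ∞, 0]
Closure =
  [0, ∞, ∞, 1]
  [8, 0, ∞, 7]
  [2, ∞, 0, 1]
  [1, ∞, ∞, 0]

This is the Floyd-Warshall all-pairs shortest-path computation. For each intermediate vertex k = 0, 1, …, 3, update dist[i][j] ← min(dist[i][j], dist[i][k] + dist[k][j]). The final matrix gives, for each (i, j), the minimum total weight of any directed path from i to j (possibly empty when i = j).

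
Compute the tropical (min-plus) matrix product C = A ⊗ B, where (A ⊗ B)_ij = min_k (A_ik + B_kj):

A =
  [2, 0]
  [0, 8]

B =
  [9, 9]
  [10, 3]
A ⊗ B =
  [10, 3]
  [9, 9]

Apply the min-plus product entry-by-entry:
  C[0][0] = min over k of (A[0][0] + B[0][0] = 2 + 9 = 11, A[0][1] + B[1][0] = 0 + 10 = 10) = 10 (attained at k = 1)
  C[0][1] = min over k of (A[0][0] + B[0][1] = 2 + 9 = 11, A[0][1] + B[1][1] = 0 + 3 = 3) = 3 (attained at k = 1)
  C[1][0] = min over k of (A[1][0] + B[0][0] = 0 + 9 = 9, A[1][1] + B[1][0] = 8 + 10 = 18) = 9 (attained at k = 0)
  C[1][1] = min over k of (A[1][0] + B[0][1] = 0 + 9 = 9, A[1][1] + B[1][1] = 8 + 3 = 11) = 9 (attained at k = 0)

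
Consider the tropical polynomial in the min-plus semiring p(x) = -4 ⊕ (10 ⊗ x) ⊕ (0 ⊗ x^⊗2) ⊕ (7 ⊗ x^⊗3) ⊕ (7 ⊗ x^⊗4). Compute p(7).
p(7) = -4

A tropical monomial a ⊗ x^⊗i evaluates to a + i · x. Evaluating each term at x = 7:
  Term 0 contributes -4 + 0 · 7 = -4
  Term 1 contributes 10 + 1 · 7 = 17
  Term 2 contributes 0 + 2 · 7 = 14
  Term 3 contributes 7 + 3 · 7 = 28
  Term 4 contributes 7 + 4 · 7 = 35
p(7) = ⊕ of these = min[-4, 17, 14, 28, 35] = -4.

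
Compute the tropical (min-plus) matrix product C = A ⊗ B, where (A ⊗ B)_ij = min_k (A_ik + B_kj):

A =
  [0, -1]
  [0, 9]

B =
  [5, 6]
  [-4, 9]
A ⊗ B =
  [-5, 6]
  [5, 6]

Apply the min-plus product entry-by-entry:
  C[0][0] = min over k of (A[0][0] + B[0][0] = 0 + 5 = 5, A[0][1] + B[1][0] = -1 + -4 = -5) = -5 (attained at k = 1)
  C[0][1] = min over k of (A[0][0] + B[0][1] = 0 + 6 = 6, A[0][1] + B[1][1] = -1 + 9 = 8) = 6 (attained at k = 0)
  C[1][0] = min over k of (A[1][0] + B[0][0] = 0 + 5 = 5, A[1][1] + B[1][0] = 9 + -4 = 5) = 5 (attained at k = 0)
  C[1][1] = min over k of (A[1][0] + B[0][1] = 0 + 6 = 6, A[1][1] + B[1][1] = 9 + 9 = 18) = 6 (attained at k = 0)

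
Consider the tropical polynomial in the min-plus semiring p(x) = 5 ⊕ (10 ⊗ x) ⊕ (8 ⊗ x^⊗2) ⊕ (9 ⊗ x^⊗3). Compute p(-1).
p(-1) = 5

A tropical monomial a ⊗ x^⊗i evaluates to a + i · x. Evaluating each term at x = -1:
  Term 0 contributes 5 + 0 · -1 = 5
  Term 1 contributes 10 + 1 · -1 = 9
  Term 2 contributes 8 + 2 · -1 = 6
  Term 3 contributes 9 + 3 · -1 = 6
p(-1) = ⊕ of these = min[5, 9, 6, 6] = 5.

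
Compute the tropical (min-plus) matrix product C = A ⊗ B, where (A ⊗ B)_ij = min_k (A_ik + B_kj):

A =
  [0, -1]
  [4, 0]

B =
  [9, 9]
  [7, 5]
A ⊗ B =
  [6, 4]
  [7, 5]

Apply the min-plus product entry-by-entry:
  C[0][0] = min over k of (A[0][0] + B[0][0] = 0 + 9 = 9, A[0][1] + B[1][0] = -1 + 7 = 6) = 6 (attained at k = 1)
  C[0][1] = min over k of (A[0][0] + B[0][1] = 0 + 9 = 9, A[0][1] + B[1][1] = -1 + 5 = 4) = 4 (attained at k = 1)
  C[1][0] = min over k of (A[1][0] + B[0][0] = 4 + 9 = 13, A[1][1] + B[1][0] = 0 + 7 = 7) = 7 (attained at k = 1)
  C[1][1] = min over k of (A[1][0] + B[0][1] = 4 + 9 = 13, A[1][1] + B[1][1] = 0 + 5 = 5) = 5 (attained at k = 1)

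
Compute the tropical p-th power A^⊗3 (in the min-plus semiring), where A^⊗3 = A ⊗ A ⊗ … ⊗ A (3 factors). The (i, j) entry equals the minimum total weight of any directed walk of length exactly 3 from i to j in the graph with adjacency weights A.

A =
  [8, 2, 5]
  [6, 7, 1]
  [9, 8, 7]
A^⊗3 =
  [12, 10, 10]
  [14, 12, 9]
  [17, 16, 12]

Each entry (A^⊗3)_ij equals the minimum over all length-3 walks i = v_0 → v_1 → … → v_3 = j of Σ_t A[v_t][v_{t+1}]. For example, for (i, j) = (0, 2) we minimise over 9 possible intermediate vertex sequences; the minimum is 10, attained along the walk 0 → 1 → 1 → 2.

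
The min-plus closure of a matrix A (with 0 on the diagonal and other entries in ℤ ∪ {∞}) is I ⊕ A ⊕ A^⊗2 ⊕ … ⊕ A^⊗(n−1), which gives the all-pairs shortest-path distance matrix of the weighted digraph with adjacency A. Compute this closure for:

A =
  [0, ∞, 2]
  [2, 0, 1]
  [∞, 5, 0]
Closure =
  [0, 7, 2]
  [2, 0, 1]
  [7, 5, 0]

This is the Floyd-Warshall all-pairs shortest-path computation. For each intermediate vertex k = 0, 1, …, 2, update dist[i][j] ← min(dist[i][j], dist[i][k] + dist[k][j]). The final matrix gives, for each (i, j), the minimum total weight of any directed path from i to j (possibly empty when i = j).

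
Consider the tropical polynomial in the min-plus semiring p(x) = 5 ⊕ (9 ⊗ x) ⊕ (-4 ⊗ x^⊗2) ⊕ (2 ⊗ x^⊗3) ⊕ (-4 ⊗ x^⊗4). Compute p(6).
p(6) = 5

A tropical monomial a ⊗ x^⊗i evaluates to a + i · x. Evaluating each term at x = 6:
  Term 0 contributes 5 + 0 · 6 = 5
  Term 1 contributes 9 + 1 · 6 = 15
  Term 2 contributes -4 + 2 · 6 = 8
  Term 3 contributes 2 + 3 · 6 = 20
  Term 4 contributes -4 + 4 · 6 = 20
p(6) = ⊕ of these = min[5, 15, 8, 20, 20] = 5.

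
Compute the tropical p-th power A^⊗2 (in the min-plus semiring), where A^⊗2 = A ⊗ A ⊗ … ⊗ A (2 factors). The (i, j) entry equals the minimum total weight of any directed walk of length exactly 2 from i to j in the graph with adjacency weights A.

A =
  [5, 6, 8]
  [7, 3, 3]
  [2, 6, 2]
A^⊗2 =
  [10, 9, 9]
  [5, 6, 5]
  [4, 8, 4]

Each entry (A^⊗2)_ij equals the minimum over all length-2 walks i = v_0 → v_1 → … → v_2 = j of Σ_t A[v_t][v_{t+1}]. For example, for (i, j) = (0, 2) we minimise over 3 possible intermediate vertex sequences; the minimum is 9, attained along the walk 0 → 1 → 2.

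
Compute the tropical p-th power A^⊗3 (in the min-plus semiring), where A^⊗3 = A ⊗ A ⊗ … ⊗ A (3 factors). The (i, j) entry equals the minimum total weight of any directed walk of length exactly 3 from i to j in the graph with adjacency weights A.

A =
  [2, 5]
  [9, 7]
A^⊗3 =
  [6, 9]
  [13, 16]

Each entry (A^⊗3)_ij equals the minimum over all length-3 walks i = v_0 → v_1 → … → v_3 = j of Σ_t A[v_t][v_{t+1}]. For example, for (i, j) = (0, 1) we minimise over 4 possible intermediate vertex sequences; the minimum is 9, attained along the walk 0 → 0 → 0 → 1.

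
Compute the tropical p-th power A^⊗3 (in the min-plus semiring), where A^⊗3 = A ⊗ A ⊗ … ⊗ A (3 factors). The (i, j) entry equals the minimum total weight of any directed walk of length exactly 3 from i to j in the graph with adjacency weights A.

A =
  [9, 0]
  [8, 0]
A^⊗3 =
  [8, 0]
  [8, 0]

Each entry (A^⊗3)_ij equals the minimum over all length-3 walks i = v_0 → v_1 → … → v_3 = j of Σ_t A[v_t][v_{t+1}]. For example, for (i, j) = (0, 1) we minimise over 4 possible intermediate vertex sequences; the minimum is 0, attained along the walk 0 → 1 → 1 → 1.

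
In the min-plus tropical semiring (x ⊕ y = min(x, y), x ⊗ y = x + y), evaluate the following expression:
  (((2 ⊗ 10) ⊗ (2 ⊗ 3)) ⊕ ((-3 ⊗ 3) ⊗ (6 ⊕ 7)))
(((2 ⊗ 10) ⊗ (2 ⊗ 3)) ⊕ ((-3 ⊗ 3) ⊗ (6 ⊕ 7))) = 6

Expand innermost to outermost. Recall ⊕ takes the minimum of its arguments and ⊗ takes their sum. Working out the expression (((2 ⊗ 10) ⊗ (2 ⊗ 3)) ⊕ ((-3 ⊗ 3) ⊗ (6 ⊕ 7))) gives 6.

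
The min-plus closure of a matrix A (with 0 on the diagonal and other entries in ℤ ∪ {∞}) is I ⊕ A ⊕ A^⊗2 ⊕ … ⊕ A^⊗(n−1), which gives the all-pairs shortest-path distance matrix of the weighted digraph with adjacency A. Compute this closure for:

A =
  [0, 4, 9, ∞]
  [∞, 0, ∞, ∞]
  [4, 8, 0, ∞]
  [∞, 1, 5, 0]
Closure =
  [0, 4, 9, ∞]
  [∞, 0, ∞, ∞]
  [4, 8, 0, ∞]
  [9, 1, 5, 0]

This is the Floyd-Warshall all-pairs shortest-path computation. For each intermediate vertex k = 0, 1, …, 3, update dist[i][j] ← min(dist[i][j], dist[i][k] + dist[k][j]). The final matrix gives, for each (i, j), the minimum total weight of any directed path from i to j (possibly empty when i = j).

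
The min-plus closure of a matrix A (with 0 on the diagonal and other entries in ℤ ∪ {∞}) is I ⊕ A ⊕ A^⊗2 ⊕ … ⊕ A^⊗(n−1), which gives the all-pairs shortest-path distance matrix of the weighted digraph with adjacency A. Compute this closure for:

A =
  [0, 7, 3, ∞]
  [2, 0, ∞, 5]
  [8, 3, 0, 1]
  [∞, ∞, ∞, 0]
Closure =
  [0, 6, 3, 4]
  [2, 0, 5, 5]
  [5, 3, 0, 1]
  [∞, ∞, ∞, 0]

This is the Floyd-Warshall all-pairs shortest-path computation. For each intermediate vertex k = 0, 1, …, 3, update dist[i][j] ← min(dist[i][j], dist[i][k] + dist[k][j]). The final matrix gives, for each (i, j), the minimum total weight of any directed path from i to j (possibly empty when i = j).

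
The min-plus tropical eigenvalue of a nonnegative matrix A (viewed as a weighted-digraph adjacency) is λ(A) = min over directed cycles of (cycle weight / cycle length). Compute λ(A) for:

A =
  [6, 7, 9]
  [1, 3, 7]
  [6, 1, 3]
λ(A) = 3

Enumerate directed cycles and compute their means (weight / length). Sample:
  cycle 0 → 0: weight = 6, length = 1, mean = 6/1 ≈ 6.000
  cycle 1 → 1: weight = 3, length = 1, mean = 3/1 ≈ 3.000
  cycle 2 → 2: weight = 3, length = 1, mean = 3/1 ≈ 3.000
  cycle 0 → 1 → 0: weight = 8, length = 2, mean = 8/2 ≈ 4.000
  cycle 0 → 2 → 0: weight = 15, length = 2, mean = 15/2 ≈ 7.500
  cycle 1 → 0 → 1: weight = 8, length = 2, mean = 8/2 ≈ 4.000
Minimum mean = 3.000, attained e.g. along the cycle 1 → 1 with weight 3 and length 1. So λ(A) = 3/1 = 3.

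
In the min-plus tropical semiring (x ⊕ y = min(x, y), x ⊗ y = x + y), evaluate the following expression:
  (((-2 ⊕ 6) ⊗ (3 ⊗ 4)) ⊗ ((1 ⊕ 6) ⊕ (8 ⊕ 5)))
(((-2 ⊕ 6) ⊗ (3 ⊗ 4)) ⊗ ((1 ⊕ 6) ⊕ (8 ⊕ 5))) = 6

Expand innermost to outermost. Recall ⊕ takes the minimum of its arguments and ⊗ takes their sum. Working out the expression (((-2 ⊕ 6) ⊗ (3 ⊗ 4)) ⊗ ((1 ⊕ 6) ⊕ (8 ⊕ 5))) gives 6.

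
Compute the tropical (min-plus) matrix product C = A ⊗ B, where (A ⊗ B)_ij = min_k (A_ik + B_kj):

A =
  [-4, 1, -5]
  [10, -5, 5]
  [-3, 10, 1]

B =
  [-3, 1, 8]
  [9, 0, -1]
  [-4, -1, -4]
A ⊗ B =
  [-9, -6, -9]
  [1, -5, -6]
  [-6, -2, -3]

Apply the min-plus product entry-by-entry:
  C[0][0] = min over k of (A[0][0] + B[0][0] = -4 + -3 = -7, A[0][1] + B[1][0] = 1 + 9 = 10, A[0][2] + B[2][0] = -5 + -4 = -9) = -9 (attained at k = 2)
  C[0][1] = min over k of (A[0][0] + B[0][1] = -4 + 1 = -3, A[0][1] + B[1][1] = 1 + 0 = 1, A[0][2] + B[2][1] = -5 + -1 = -6) = -6 (attained at k = 2)
  C[0][2] = min over k of (A[0][0] + B[0][2] = -4 + 8 = 4, A[0][1] + B[1][2] = 1 + -1 = 0, A[0][2] + B[2][2] = -5 + -4 = -9) = -9 (attained at k = 2)
  C[1][0] = min over k of (A[1][0] + B[0][0] = 10 + -3 = 7, A[1][1] + B[1][0] = -5 + 9 = 4, A[1][2] + B[2][0] = 5 + -4 = 1) = 1 (attained at k = 2)
  C[1][1] = min over k of (A[1][0] + B[0][1] = 10 + 1 = 11, A[1][1] + B[1][1] = -5 + 0 = -5, A[1][2] + B[2][1] = 5 + -1 = 4) = -5 (attained at k = 1)
  C[1][2] = min over k of (A[1][0] + B[0][2] = 10 + 8 = 18, A[1][1] + B[1][2] = -5 + -1 = -6, A[1][2] + B[2][2] = 5 + -4 = 1) = -6 (attained at k = 1)
  C[2][0] = min over k of (A[2][0] + B[0][0] = -3 + -3 = -6, A[2][1] + B[1][0] = 10 + 9 = 19, A[2][2] + B[2][0] = 1 + -4 = -3) = -6 (attained at k = 0)
  C[2][1] = min over k of (A[2][0] + B[0][1] = -3 + 1 = -2, A[2][1] + B[1][1] = 10 + 0 = 10, A[2][2] + B[2][1] = 1 + -1 = 0) = -2 (attained at k = 0)
  C[2][2] = min over k of (A[2][0] + B[0][2] = -3 + 8 = 5, A[2][1] + B[1][2] = 10 + -1 = 9, A[2][2] + B[2][2] = 1 + -4 = -3) = -3 (attained at k = 2)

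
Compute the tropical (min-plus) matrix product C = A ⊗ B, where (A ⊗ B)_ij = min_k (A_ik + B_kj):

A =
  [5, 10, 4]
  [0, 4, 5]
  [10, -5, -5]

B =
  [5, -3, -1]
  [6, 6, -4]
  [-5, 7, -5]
A ⊗ B =
  [-1, 2, -1]
  [0, -3, -1]
  [-10, 1, -10]

Apply the min-plus product entry-by-entry:
  C[0][0] = min over k of (A[0][0] + B[0][0] = 5 + 5 = 10, A[0][1] + B[1][0] = 10 + 6 = 16, A[0][2] + B[2][0] = 4 + -5 = -1) = -1 (attained at k = 2)
  C[0][1] = min over k of (A[0][0] + B[0][1] = 5 + -3 = 2, A[0][1] + B[1][1] = 10 + 6 = 16, A[0][2] + B[2][1] = 4 + 7 = 11) = 2 (attained at k = 0)
  C[0][2] = min over k of (A[0][0] + B[0][2] = 5 + -1 = 4, A[0][1] + B[1][2] = 10 + -4 = 6, A[0][2] + B[2][2] = 4 + -5 = -1) = -1 (attained at k = 2)
  C[1][0] = min over k of (A[1][0] + B[0][0] = 0 + 5 = 5, A[1][1] + B[1][0] = 4 + 6 = 10, A[1][2] + B[2][0] = 5 + -5 = 0) = 0 (attained at k = 2)
  C[1][1] = min over k of (A[1][0] + B[0][1] = 0 + -3 = -3, A[1][1] + B[1][1] = 4 + 6 = 10, A[1][2] + B[2][1] = 5 + 7 = 12) = -3 (attained at k = 0)
  C[1][2] = min over k of (A[1][0] + B[0][2] = 0 + -1 = -1, A[1][1] + B[1][2] = 4 + -4 = 0, A[1][2] + B[2][2] = 5 + -5 = 0) = -1 (attained at k = 0)
  C[2][0] = min over k of (A[2][0] + B[0][0] = 10 + 5 = 15, A[2][1] + B[1][0] = -5 + 6 = 1, A[2][2] + B[2][0] = -5 + -5 = -10) = -10 (attained at k = 2)
  C[2][1] = min over k of (A[2][0] + B[0][1] = 10 + -3 = 7, A[2][1] + B[1][1] = -5 + 6 = 1, A[2][2] + B[2][1] = -5 + 7 = 2) = 1 (attained at k = 1)
  C[2][2] = min over k of (A[2][0] + B[0][2] = 10 + -1 = 9, A[2][1] + B[1][2] = -5 + -4 = -9, A[2][2] + B[2][2] = -5 + -5 = -10) = -10 (attained at k = 2)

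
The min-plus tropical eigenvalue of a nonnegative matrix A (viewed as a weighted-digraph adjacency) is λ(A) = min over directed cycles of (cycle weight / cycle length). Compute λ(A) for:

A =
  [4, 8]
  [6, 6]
λ(A) = 4

Enumerate directed cycles and compute their means (weight / length). Sample:
  cycle 0 → 0: weight = 4, length = 1, mean = 4/1 ≈ 4.000
  cycle 1 → 1: weight = 6, length = 1, mean = 6/1 ≈ 6.000
  cycle 0 → 1 → 0: weight = 14, length = 2, mean = 14/2 ≈ 7.000
  cycle 1 → 0 → 1: weight = 14, length = 2, mean = 14/2 ≈ 7.000
Minimum mean = 4.000, attained e.g. along the cycle 0 → 0 with weight 4 and length 1. So λ(A) = 4/1 = 4.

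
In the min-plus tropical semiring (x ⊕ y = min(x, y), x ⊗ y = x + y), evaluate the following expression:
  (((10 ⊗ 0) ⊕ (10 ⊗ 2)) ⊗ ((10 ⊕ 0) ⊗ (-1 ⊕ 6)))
(((10 ⊗ 0) ⊕ (10 ⊗ 2)) ⊗ ((10 ⊕ 0) ⊗ (-1 ⊕ 6))) = 9

Expand innermost to outermost. Recall ⊕ takes the minimum of its arguments and ⊗ takes their sum. Working out the expression (((10 ⊗ 0) ⊕ (10 ⊗ 2)) ⊗ ((10 ⊕ 0) ⊗ (-1 ⊕ 6))) gives 9.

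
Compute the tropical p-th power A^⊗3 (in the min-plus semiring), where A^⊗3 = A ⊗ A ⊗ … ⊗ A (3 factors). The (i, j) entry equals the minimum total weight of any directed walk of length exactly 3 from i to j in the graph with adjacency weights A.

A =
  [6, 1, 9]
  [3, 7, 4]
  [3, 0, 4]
A^⊗3 =
  [8, 5, 9]
  [7, 8, 8]
  [7, 4, 8]

Each entry (A^⊗3)_ij equals the minimum over all length-3 walks i = v_0 → v_1 → … → v_3 = j of Σ_t A[v_t][v_{t+1}]. For example, for (i, j) = (0, 2) we minimise over 9 possible intermediate vertex sequences; the minimum is 9, attained along the walk 0 → 1 → 2 → 2.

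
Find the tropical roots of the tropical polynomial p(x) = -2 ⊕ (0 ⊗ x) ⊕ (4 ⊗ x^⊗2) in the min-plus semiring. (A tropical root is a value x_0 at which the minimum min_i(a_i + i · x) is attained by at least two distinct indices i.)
Roots: {-4, -2}

Each tropical root is a break point of the lower envelope of the lines y = a_i + i · x (there are 3 lines, with slopes 0, 1, ..., 2). Only the lines that attain the minimum somewhere contribute to roots; other lines are dominated. Here the surviving (envelope) indices are i = 2, i = 1, i = 0.
Intersections between consecutive envelope lines give the roots: for adjacent envelope indices i < j the intersection is x = (a_i − a_j) / (j − i). Reading off the sorted break points: {-4, -2}.
Verification: at each break x_0, at least two indices attain the minimum of min_i(a_i + i · x_0).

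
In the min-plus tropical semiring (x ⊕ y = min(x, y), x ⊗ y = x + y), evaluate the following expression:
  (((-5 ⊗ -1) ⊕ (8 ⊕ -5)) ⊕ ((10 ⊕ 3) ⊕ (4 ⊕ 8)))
(((-5 ⊗ -1) ⊕ (8 ⊕ -5)) ⊕ ((10 ⊕ 3) ⊕ (4 ⊕ 8))) = -6

Expand innermost to outermost. Recall ⊕ takes the minimum of its arguments and ⊗ takes their sum. Working out the expression (((-5 ⊗ -1) ⊕ (8 ⊕ -5)) ⊕ ((10 ⊕ 3) ⊕ (4 ⊕ 8))) gives -6.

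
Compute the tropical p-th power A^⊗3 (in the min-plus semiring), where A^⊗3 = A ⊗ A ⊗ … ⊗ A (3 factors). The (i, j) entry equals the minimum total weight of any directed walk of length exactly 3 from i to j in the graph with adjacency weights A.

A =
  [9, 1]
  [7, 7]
A^⊗3 =
  [15, 9]
  [15, 15]

Each entry (A^⊗3)_ij equals the minimum over all length-3 walks i = v_0 → v_1 → … → v_3 = j of Σ_t A[v_t][v_{t+1}]. For example, for (i, j) = (0, 1) we minimise over 4 possible intermediate vertex sequences; the minimum is 9, attained along the walk 0 → 1 → 0 → 1.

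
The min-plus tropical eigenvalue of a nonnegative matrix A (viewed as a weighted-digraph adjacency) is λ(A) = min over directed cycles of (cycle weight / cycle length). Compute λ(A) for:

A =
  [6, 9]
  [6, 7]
λ(A) = 6

Enumerate directed cycles and compute their means (weight / length). Sample:
  cycle 0 → 0: weight = 6, length = 1, mean = 6/1 ≈ 6.000
  cycle 1 → 1: weight = 7, length = 1, mean = 7/1 ≈ 7.000
  cycle 0 → 1 → 0: weight = 15, length = 2, mean = 15/2 ≈ 7.500
  cycle 1 → 0 → 1: weight = 15, length = 2, mean = 15/2 ≈ 7.500
Minimum mean = 6.000, attained e.g. along the cycle 0 → 0 with weight 6 and length 1. So λ(A) = 6/1 = 6.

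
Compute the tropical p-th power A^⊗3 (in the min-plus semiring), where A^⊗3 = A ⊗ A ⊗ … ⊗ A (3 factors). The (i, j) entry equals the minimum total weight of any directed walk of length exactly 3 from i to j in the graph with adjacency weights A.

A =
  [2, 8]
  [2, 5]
A^⊗3 =
  [6, 12]
  [6, 12]

Each entry (A^⊗3)_ij equals the minimum over all length-3 walks i = v_0 → v_1 → … → v_3 = j of Σ_t A[v_t][v_{t+1}]. For example, for (i, j) = (0, 1) we minimise over 4 possible intermediate vertex sequences; the minimum is 12, attained along the walk 0 → 0 → 0 → 1.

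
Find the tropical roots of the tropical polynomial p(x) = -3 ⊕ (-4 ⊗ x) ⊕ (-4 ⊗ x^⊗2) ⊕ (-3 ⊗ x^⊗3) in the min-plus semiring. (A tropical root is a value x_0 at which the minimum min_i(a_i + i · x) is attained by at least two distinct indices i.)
Roots: {-1, 0, 1}

Each tropical root is a break point of the lower envelope of the lines y = a_i + i · x (there are 4 lines, with slopes 0, 1, ..., 3). Only the lines that attain the minimum somewhere contribute to roots; other lines are dominated. Here the surviving (envelope) indices are i = 3, i = 2, i = 1, i = 0.
Intersections between consecutive envelope lines give the roots: for adjacent envelope indices i < j the intersection is x = (a_i − a_j) / (j − i). Reading off the sorted break points: {-1, 0, 1}.
Verification: at each break x_0, at least two indices attain the minimum of min_i(a_i + i · x_0).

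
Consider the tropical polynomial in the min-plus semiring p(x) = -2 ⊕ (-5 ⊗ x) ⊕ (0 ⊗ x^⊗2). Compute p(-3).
p(-3) = -8

A tropical monomial a ⊗ x^⊗i evaluates to a + i · x. Evaluating each term at x = -3:
  Term 0 contributes -2 + 0 · -3 = -2
  Term 1 contributes -5 + 1 · -3 = -8
  Term 2 contributes 0 + 2 · -3 = -6
p(-3) = ⊕ of these = min[-2, -8, -6] = -8.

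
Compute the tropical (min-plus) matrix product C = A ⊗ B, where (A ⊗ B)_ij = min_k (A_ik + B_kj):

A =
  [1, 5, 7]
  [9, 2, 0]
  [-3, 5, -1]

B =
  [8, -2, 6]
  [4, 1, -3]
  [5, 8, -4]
A ⊗ B =
  [9, -1, 2]
  [5, 3, -4]
  [4, -5, -5]

Apply the min-plus product entry-by-entry:
  C[0][0] = min over k of (A[0][0] + B[0][0] = 1 + 8 = 9, A[0][1] + B[1][0] = 5 + 4 = 9, A[0][2] + B[2][0] = 7 + 5 = 12) = 9 (attained at k = 0)
  C[0][1] = min over k of (A[0][0] + B[0][1] = 1 + -2 = -1, A[0][1] + B[1][1] = 5 + 1 = 6, A[0][2] + B[2][1] = 7 + 8 = 15) = -1 (attained at k = 0)
  C[0][2] = min over k of (A[0][0] + B[0][2] = 1 + 6 = 7, A[0][1] + B[1][2] = 5 + -3 = 2, A[0][2] + B[2][2] = 7 + -4 = 3) = 2 (attained at k = 1)
  C[1][0] = min over k of (A[1][0] + B[0][0] = 9 + 8 = 17, A[1][1] + B[1][0] = 2 + 4 = 6, A[1][2] + B[2][0] = 0 + 5 = 5) = 5 (attained at k = 2)
  C[1][1] = min over k of (A[1][0] + B[0][1] = 9 + -2 = 7, A[1][1] + B[1][1] = 2 + 1 = 3, A[1][2] + B[2][1] = 0 + 8 = 8) = 3 (attained at k = 1)
  C[1][2] = min over k of (A[1][0] + B[0][2] = 9 + 6 = 15, A[1][1] + B[1][2] = 2 + -3 = -1, A[1][2] + B[2][2] = 0 + -4 = -4) = -4 (attained at k = 2)
  C[2][0] = min over k of (A[2][0] + B[0][0] = -3 + 8 = 5, A[2][1] + B[1][0] = 5 + 4 = 9, A[2][2] + B[2][0] = -1 + 5 = 4) = 4 (attained at k = 2)
  C[2][1] = min over k of (A[2][0] + B[0][1] = -3 + -2 = -5, A[2][1] + B[1][1] = 5 + 1 = 6, A[2][2] + B[2][1] = -1 + 8 = 7) = -5 (attained at k = 0)
  C[2][2] = min over k of (A[2][0] + B[0][2] = -3 + 6 = 3, A[2][1] + B[1][2] = 5 + -3 = 2, A[2][2] + B[2][2] = -1 + -4 = -5) = -5 (attained at k = 2)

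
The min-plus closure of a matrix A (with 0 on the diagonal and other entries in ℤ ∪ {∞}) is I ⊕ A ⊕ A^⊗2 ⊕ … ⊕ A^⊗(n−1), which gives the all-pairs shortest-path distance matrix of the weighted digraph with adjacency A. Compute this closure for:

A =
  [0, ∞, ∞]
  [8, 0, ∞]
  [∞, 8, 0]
Closure =
  [0, ∞, ∞]
  [8, 0, ∞]
  [16, 8, 0]

This is the Floyd-Warshall all-pairs shortest-path computation. For each intermediate vertex k = 0, 1, …, 2, update dist[i][j] ← min(dist[i][j], dist[i][k] + dist[k][j]). The final matrix gives, for each (i, j), the minimum total weight of any directed path from i to j (possibly empty when i = j).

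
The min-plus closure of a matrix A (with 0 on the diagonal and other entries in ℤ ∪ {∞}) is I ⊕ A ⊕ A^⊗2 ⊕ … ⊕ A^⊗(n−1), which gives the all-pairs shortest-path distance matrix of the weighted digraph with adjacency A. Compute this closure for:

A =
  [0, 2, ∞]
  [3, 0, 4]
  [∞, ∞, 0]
Closure =
  [0, 2, 6]
  [3, 0, 4]
  [∞, ∞, 0]

This is the Floyd-Warshall all-pairs shortest-path computation. For each intermediate vertex k = 0, 1, …, 2, update dist[i][j] ← min(dist[i][j], dist[i][k] + dist[k][j]). The final matrix gives, for each (i, j), the minimum total weight of any directed path from i to j (possibly empty when i = j).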